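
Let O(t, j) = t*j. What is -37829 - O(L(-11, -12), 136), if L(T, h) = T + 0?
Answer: -36333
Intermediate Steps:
L(T, h) = T
O(t, j) = j*t
-37829 - O(L(-11, -12), 136) = -37829 - 136*(-11) = -37829 - 1*(-1496) = -37829 + 1496 = -36333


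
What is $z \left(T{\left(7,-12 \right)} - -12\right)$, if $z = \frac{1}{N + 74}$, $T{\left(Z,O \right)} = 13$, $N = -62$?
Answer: $\frac{25}{12} \approx 2.0833$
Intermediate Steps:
$z = \frac{1}{12}$ ($z = \frac{1}{-62 + 74} = \frac{1}{12} \approx 0.083333$)
$z \left(T{\left(7,-12 \right)} - -12\right) = \frac{13 - -12}{12} = \frac{13 + \left(-65 + 77\right)}{12} = \frac{13 + 12}{12} = \frac{1}{12} \cdot 25 = \frac{25}{12}$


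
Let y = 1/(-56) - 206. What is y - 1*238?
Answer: -24865/56 ≈ -444.02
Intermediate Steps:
y = -11537/56 (y = -1/56 - 206 = -11537/56 ≈ -206.02)
y - 1*238 = -11537/56 - 1*238 = -11537/56 - 238 = -24865/56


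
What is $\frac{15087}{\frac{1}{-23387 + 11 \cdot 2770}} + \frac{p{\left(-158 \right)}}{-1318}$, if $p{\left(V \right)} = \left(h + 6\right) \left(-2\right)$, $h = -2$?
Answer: $\frac{70421544643}{659} \approx 1.0686 \cdot 10^{8}$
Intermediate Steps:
$p{\left(V \right)} = -8$ ($p{\left(V \right)} = \left(-2 + 6\right) \left(-2\right) = 4 \left(-2\right) = -8$)
$\frac{15087}{\frac{1}{-23387 + 11 \cdot 2770}} + \frac{p{\left(-158 \right)}}{-1318} = \frac{15087}{\frac{1}{-23387 + 11 \cdot 2770}} - \frac{8}{-1318} = \frac{15087}{\frac{1}{-23387 + 30470}} - - \frac{4}{659} = \frac{15087}{\frac{1}{7083}} + \frac{4}{659} = 15087 \frac{1}{\frac{1}{7083}} + \frac{4}{659} = 15087 \cdot 7083 + \frac{4}{659} = 106861221 + \frac{4}{659} = \frac{70421544643}{659}$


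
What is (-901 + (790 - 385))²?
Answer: 246016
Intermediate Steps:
(-901 + (790 - 385))² = (-901 + 405)² = (-496)² = 246016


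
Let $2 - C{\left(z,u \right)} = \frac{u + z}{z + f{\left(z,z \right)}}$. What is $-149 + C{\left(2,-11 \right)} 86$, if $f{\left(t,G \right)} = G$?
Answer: $\frac{433}{2} \approx 216.5$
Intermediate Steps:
$C{\left(z,u \right)} = 2 - \frac{u + z}{2 z}$ ($C{\left(z,u \right)} = 2 - \frac{u + z}{z + z} = 2 - \frac{u + z}{2 z}$)
$-149 + C{\left(2,-11 \right)} 86 = -149 + \frac{\left(-1\right) \left(-11\right) + 3 \cdot 2}{2 \cdot 2} \cdot 86 = -149 + \frac{1}{2} \cdot \frac{1}{2} \left(11 + 6\right) 86 = -149 + \frac{1}{2} \cdot \frac{1}{2} \cdot 17 \cdot 86 = -149 + \frac{17}{4} \cdot 86 = -149 + \frac{731}{2} = \frac{433}{2}$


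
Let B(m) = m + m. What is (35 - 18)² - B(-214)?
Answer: 717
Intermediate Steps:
B(m) = 2*m
(35 - 18)² - B(-214) = (35 - 18)² - 2*(-214) = 17² - 1*(-428) = 289 + 428 = 717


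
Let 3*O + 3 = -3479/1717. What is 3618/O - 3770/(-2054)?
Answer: -735508886/340885 ≈ -2157.6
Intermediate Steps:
O = -8630/5151 (O = -1 + (-3479/1717)/3 = -1 + (-3479*1/1717)/3 = -1 + (⅓)*(-3479/1717) = -1 - 3479/5151 = -8630/5151 ≈ -1.6754)
3618/O - 3770/(-2054) = 3618/(-8630/5151) - 3770/(-2054) = 3618*(-5151/8630) - 3770*(-1/2054) = -9318159/4315 + 145/79 = -735508886/340885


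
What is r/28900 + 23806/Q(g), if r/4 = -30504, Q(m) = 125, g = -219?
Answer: 6727414/36125 ≈ 186.23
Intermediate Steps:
r = -122016 (r = 4*(-30504) = -122016)
r/28900 + 23806/Q(g) = -122016/28900 + 23806/125 = -122016*1/28900 + 23806*(1/125) = -30504/7225 + 23806/125 = 6727414/36125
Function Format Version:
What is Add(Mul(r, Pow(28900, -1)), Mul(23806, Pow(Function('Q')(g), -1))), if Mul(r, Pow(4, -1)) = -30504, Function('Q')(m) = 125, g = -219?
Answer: Rational(6727414, 36125) ≈ 186.23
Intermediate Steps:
r = -122016 (r = Mul(4, -30504) = -122016)
Add(Mul(r, Pow(28900, -1)), Mul(23806, Pow(Function('Q')(g), -1))) = Add(Mul(-122016, Pow(28900, -1)), Mul(23806, Pow(125, -1))) = Add(Mul(-122016, Rational(1, 28900)), Mul(23806, Rational(1, 125))) = Add(Rational(-30504, 7225), Rational(23806, 125)) = Rational(6727414, 36125)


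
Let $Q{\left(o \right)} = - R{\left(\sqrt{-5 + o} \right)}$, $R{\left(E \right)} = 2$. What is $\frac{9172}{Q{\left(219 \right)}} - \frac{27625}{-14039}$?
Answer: $- \frac{64355229}{14039} \approx -4584.0$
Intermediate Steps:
$Q{\left(o \right)} = -2$ ($Q{\left(o \right)} = \left(-1\right) 2 = -2$)
$\frac{9172}{Q{\left(219 \right)}} - \frac{27625}{-14039} = \frac{9172}{-2} - \frac{27625}{-14039} = 9172 \left(- \frac{1}{2}\right) - - \frac{27625}{14039} = -4586 + \frac{27625}{14039} = - \frac{64355229}{14039}$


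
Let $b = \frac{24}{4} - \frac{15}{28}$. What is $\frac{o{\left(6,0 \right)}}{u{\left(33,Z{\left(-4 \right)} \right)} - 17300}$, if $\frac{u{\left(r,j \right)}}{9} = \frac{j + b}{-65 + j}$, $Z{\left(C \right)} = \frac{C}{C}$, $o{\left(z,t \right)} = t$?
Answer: $0$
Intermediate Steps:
$b = \frac{153}{28}$ ($b = 24 \cdot \frac{1}{4} - \frac{15}{28} = 6 - \frac{15}{28} = \frac{153}{28} \approx 5.4643$)
$Z{\left(C \right)} = 1$
$u{\left(r,j \right)} = \frac{9 \left(\frac{153}{28} + j\right)}{-65 + j}$ ($u{\left(r,j \right)} = 9 \frac{j + \frac{153}{28}}{-65 + j} = 9 \frac{\frac{153}{28} + j}{-65 + j} = \frac{9 \left(\frac{153}{28} + j\right)}{-65 + j}$)
$\frac{o{\left(6,0 \right)}}{u{\left(33,Z{\left(-4 \right)} \right)} - 17300} = \frac{0}{\frac{9 \left(153 + 28 \cdot 1\right)}{28 \left(-65 + 1\right)} - 17300} = \frac{0}{\frac{9 \left(153 + 28\right)}{28 \left(-64\right)} - 17300} = \frac{0}{\frac{9}{28} \left(- \frac{1}{64}\right) 181 - 17300} = \frac{0}{- \frac{1629}{1792} - 17300} = \frac{0}{- \frac{31003229}{1792}} = 0 \left(- \frac{1792}{31003229}\right) = 0$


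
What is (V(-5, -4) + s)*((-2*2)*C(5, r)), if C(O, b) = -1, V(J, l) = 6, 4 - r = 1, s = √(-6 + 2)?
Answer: 24 + 8*I ≈ 24.0 + 8.0*I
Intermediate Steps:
s = 2*I (s = √(-4) = 2*I ≈ 2.0*I)
r = 3 (r = 4 - 1*1 = 4 - 1 = 3)
(V(-5, -4) + s)*((-2*2)*C(5, r)) = (6 + 2*I)*(-2*2*(-1)) = (6 + 2*I)*(-4*(-1)) = (6 + 2*I)*4 = 24 + 8*I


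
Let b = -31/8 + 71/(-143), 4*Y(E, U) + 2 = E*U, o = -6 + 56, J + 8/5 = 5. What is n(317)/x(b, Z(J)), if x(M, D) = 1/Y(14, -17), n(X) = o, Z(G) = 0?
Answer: -3000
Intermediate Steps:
J = 17/5 (J = -8/5 + 5 = 17/5 ≈ 3.4000)
o = 50
Y(E, U) = -½ + E*U/4 (Y(E, U) = -½ + (E*U)/4 = -½ + E*U/4)
n(X) = 50
b = -5001/1144 (b = -31*⅛ + 71*(-1/143) = -31/8 - 71/143 = -5001/1144 ≈ -4.3715)
x(M, D) = -1/60 (x(M, D) = 1/(-½ + (¼)*14*(-17)) = 1/(-½ - 119/2) = 1/(-60) = -1/60)
n(317)/x(b, Z(J)) = 50/(-1/60) = 50*(-60) = -3000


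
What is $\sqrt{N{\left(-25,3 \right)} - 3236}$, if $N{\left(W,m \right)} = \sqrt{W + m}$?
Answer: $\sqrt{-3236 + i \sqrt{22}} \approx 0.0412 + 56.886 i$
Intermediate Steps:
$\sqrt{N{\left(-25,3 \right)} - 3236} = \sqrt{\sqrt{-25 + 3} - 3236} = \sqrt{\sqrt{-22} - 3236} = \sqrt{i \sqrt{22} - 3236} = \sqrt{-3236 + i \sqrt{22}}$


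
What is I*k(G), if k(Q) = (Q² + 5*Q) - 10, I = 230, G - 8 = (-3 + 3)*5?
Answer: 21620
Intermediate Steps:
G = 8 (G = 8 + (-3 + 3)*5 = 8 + 0*5 = 8 + 0 = 8)
k(Q) = -10 + Q² + 5*Q
I*k(G) = 230*(-10 + 8² + 5*8) = 230*(-10 + 64 + 40) = 230*94 = 21620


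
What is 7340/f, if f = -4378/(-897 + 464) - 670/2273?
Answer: 1806023515/2415271 ≈ 747.75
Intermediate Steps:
f = 9661084/984209 (f = -4378/(-433) - 670*1/2273 = -4378*(-1/433) - 670/2273 = 4378/433 - 670/2273 = 9661084/984209 ≈ 9.8161)
7340/f = 7340/(9661084/984209) = 7340*(984209/9661084) = 1806023515/2415271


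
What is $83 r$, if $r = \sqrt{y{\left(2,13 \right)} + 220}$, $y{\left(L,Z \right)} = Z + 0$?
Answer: $83 \sqrt{233} \approx 1266.9$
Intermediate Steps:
$y{\left(L,Z \right)} = Z$
$r = \sqrt{233}$ ($r = \sqrt{13 + 220} = \sqrt{233} \approx 15.264$)
$83 r = 83 \sqrt{233}$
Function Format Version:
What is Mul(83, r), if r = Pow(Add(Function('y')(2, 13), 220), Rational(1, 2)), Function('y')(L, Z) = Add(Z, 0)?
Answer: Mul(83, Pow(233, Rational(1, 2))) ≈ 1266.9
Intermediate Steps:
Function('y')(L, Z) = Z
r = Pow(233, Rational(1, 2)) (r = Pow(Add(13, 220), Rational(1, 2)) = Pow(233, Rational(1, 2)) ≈ 15.264)
Mul(83, r) = Mul(83, Pow(233, Rational(1, 2)))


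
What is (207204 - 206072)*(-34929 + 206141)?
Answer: 193811984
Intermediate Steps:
(207204 - 206072)*(-34929 + 206141) = 1132*171212 = 193811984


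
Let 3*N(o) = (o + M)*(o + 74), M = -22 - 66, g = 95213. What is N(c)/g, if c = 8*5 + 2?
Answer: -5336/285639 ≈ -0.018681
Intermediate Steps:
M = -88
c = 42 (c = 40 + 2 = 42)
N(o) = (-88 + o)*(74 + o)/3 (N(o) = ((o - 88)*(o + 74))/3 = ((-88 + o)*(74 + o))/3 = (-88 + o)*(74 + o)/3)
N(c)/g = (-6512/3 - 14/3*42 + (⅓)*42²)/95213 = (-6512/3 - 196 + (⅓)*1764)*(1/95213) = (-6512/3 - 196 + 588)*(1/95213) = -5336/3*1/95213 = -5336/285639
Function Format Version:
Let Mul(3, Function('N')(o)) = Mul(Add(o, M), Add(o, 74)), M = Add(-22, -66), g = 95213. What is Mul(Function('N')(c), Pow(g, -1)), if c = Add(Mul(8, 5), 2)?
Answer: Rational(-5336, 285639) ≈ -0.018681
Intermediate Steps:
M = -88
c = 42 (c = Add(40, 2) = 42)
Function('N')(o) = Mul(Rational(1, 3), Add(-88, o), Add(74, o)) (Function('N')(o) = Mul(Rational(1, 3), Mul(Add(o, -88), Add(o, 74))) = Mul(Rational(1, 3), Mul(Add(-88, o), Add(74, o))) = Mul(Rational(1, 3), Add(-88, o), Add(74, o)))
Mul(Function('N')(c), Pow(g, -1)) = Mul(Add(Rational(-6512, 3), Mul(Rational(-14, 3), 42), Mul(Rational(1, 3), Pow(42, 2))), Pow(95213, -1)) = Mul(Add(Rational(-6512, 3), -196, Mul(Rational(1, 3), 1764)), Rational(1, 95213)) = Mul(Add(Rational(-6512, 3), -196, 588), Rational(1, 95213)) = Mul(Rational(-5336, 3), Rational(1, 95213)) = Rational(-5336, 285639)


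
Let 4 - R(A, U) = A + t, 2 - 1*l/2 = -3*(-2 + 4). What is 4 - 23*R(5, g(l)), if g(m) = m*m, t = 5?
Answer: 142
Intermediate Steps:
l = 16 (l = 4 - (-6)*(-2 + 4) = 4 - (-6)*2 = 4 - 2*(-6) = 4 + 12 = 16)
g(m) = m²
R(A, U) = -1 - A (R(A, U) = 4 - (A + 5) = 4 - (5 + A) = 4 + (-5 - A) = -1 - A)
4 - 23*R(5, g(l)) = 4 - 23*(-1 - 1*5) = 4 - 23*(-1 - 5) = 4 - 23*(-6) = 4 + 138 = 142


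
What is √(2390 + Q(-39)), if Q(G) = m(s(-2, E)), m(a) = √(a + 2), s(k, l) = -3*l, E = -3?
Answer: √(2390 + √11) ≈ 48.922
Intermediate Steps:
m(a) = √(2 + a)
Q(G) = √11 (Q(G) = √(2 - 3*(-3)) = √(2 + 9) = √11)
√(2390 + Q(-39)) = √(2390 + √11)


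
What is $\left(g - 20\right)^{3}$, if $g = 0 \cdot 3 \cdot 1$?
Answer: $-8000$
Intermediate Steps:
$g = 0$ ($g = 0 \cdot 1 = 0$)
$\left(g - 20\right)^{3} = \left(0 - 20\right)^{3} = \left(-20\right)^{3} = -8000$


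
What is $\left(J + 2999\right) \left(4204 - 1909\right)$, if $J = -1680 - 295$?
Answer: $2350080$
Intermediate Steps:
$J = -1975$
$\left(J + 2999\right) \left(4204 - 1909\right) = \left(-1975 + 2999\right) \left(4204 - 1909\right) = 1024 \cdot 2295 = 2350080$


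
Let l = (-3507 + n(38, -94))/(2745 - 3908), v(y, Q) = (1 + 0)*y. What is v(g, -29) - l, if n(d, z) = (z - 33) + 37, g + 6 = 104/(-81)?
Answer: -977527/94203 ≈ -10.377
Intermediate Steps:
g = -590/81 (g = -6 + 104/(-81) = -6 + 104*(-1/81) = -6 - 104/81 = -590/81 ≈ -7.2840)
n(d, z) = 4 + z (n(d, z) = (-33 + z) + 37 = 4 + z)
v(y, Q) = y (v(y, Q) = 1*y = y)
l = 3597/1163 (l = (-3507 + (4 - 94))/(2745 - 3908) = (-3507 - 90)/(-1163) = -3597*(-1/1163) = 3597/1163 ≈ 3.0929)
v(g, -29) - l = -590/81 - 1*3597/1163 = -590/81 - 3597/1163 = -977527/94203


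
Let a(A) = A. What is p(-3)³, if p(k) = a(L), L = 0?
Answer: 0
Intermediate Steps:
p(k) = 0
p(-3)³ = 0³ = 0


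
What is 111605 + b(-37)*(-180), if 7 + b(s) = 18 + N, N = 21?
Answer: 105845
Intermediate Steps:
b(s) = 32 (b(s) = -7 + (18 + 21) = -7 + 39 = 32)
111605 + b(-37)*(-180) = 111605 + 32*(-180) = 111605 - 5760 = 105845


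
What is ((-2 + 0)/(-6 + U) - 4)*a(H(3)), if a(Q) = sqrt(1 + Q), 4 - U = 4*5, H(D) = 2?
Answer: -43*sqrt(3)/11 ≈ -6.7707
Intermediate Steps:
U = -16 (U = 4 - 4*5 = 4 - 1*20 = 4 - 20 = -16)
((-2 + 0)/(-6 + U) - 4)*a(H(3)) = ((-2 + 0)/(-6 - 16) - 4)*sqrt(1 + 2) = (-2/(-22) - 4)*sqrt(3) = (-2*(-1/22) - 4)*sqrt(3) = (1/11 - 4)*sqrt(3) = -43*sqrt(3)/11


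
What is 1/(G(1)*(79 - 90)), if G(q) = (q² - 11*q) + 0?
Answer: 1/110 ≈ 0.0090909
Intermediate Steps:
G(q) = q² - 11*q
1/(G(1)*(79 - 90)) = 1/((1*(-11 + 1))*(79 - 90)) = 1/((1*(-10))*(-11)) = 1/(-10*(-11)) = 1/110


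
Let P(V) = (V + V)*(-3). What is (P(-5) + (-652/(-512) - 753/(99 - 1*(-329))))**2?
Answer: 163397850625/187580416 ≈ 871.08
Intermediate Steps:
P(V) = -6*V (P(V) = (2*V)*(-3) = -6*V)
(P(-5) + (-652/(-512) - 753/(99 - 1*(-329))))**2 = (-6*(-5) + (-652/(-512) - 753/(99 - 1*(-329))))**2 = (30 + (-652*(-1/512) - 753/(99 + 329)))**2 = (30 + (163/128 - 753/428))**2 = (30 - 6655/13696)**2 = (404225/13696)**2 = 163397850625/187580416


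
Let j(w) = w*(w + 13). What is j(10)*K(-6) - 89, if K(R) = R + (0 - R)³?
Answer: 48211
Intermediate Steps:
K(R) = R - R³ (K(R) = R + (-R)³ = R - R³)
j(w) = w*(13 + w)
j(10)*K(-6) - 89 = (10*(13 + 10))*(-6 - 1*(-6)³) - 89 = (10*23)*(-6 - 1*(-216)) - 89 = 230*(-6 + 216) - 89 = 230*210 - 89 = 48300 - 89 = 48211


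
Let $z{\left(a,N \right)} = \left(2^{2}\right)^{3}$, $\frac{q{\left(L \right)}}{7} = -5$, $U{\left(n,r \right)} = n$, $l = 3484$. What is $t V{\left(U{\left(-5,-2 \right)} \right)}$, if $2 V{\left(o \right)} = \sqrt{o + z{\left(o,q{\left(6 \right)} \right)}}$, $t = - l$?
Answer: $- 1742 \sqrt{59} \approx -13381.0$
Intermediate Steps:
$q{\left(L \right)} = -35$ ($q{\left(L \right)} = 7 \left(-5\right) = -35$)
$z{\left(a,N \right)} = 64$ ($z{\left(a,N \right)} = 4^{3} = 64$)
$t = -3484$ ($t = \left(-1\right) 3484 = -3484$)
$V{\left(o \right)} = \frac{\sqrt{64 + o}}{2}$ ($V{\left(o \right)} = \frac{\sqrt{o + 64}}{2} = \frac{\sqrt{64 + o}}{2}$)
$t V{\left(U{\left(-5,-2 \right)} \right)} = - 3484 \frac{\sqrt{64 - 5}}{2} = - 3484 \frac{\sqrt{59}}{2} = - 1742 \sqrt{59}$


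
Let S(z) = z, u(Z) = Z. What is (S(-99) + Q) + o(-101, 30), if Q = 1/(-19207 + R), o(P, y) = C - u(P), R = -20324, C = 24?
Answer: 1027805/39531 ≈ 26.000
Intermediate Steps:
o(P, y) = 24 - P
Q = -1/39531 (Q = 1/(-19207 - 20324) = 1/(-39531) = -1/39531 ≈ -2.5297e-5)
(S(-99) + Q) + o(-101, 30) = (-99 - 1/39531) + (24 - 1*(-101)) = -3913570/39531 + (24 + 101) = -3913570/39531 + 125 = 1027805/39531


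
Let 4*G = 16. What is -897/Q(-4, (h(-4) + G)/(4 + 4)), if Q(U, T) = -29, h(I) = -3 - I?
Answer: 897/29 ≈ 30.931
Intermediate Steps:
G = 4 (G = (¼)*16 = 4)
-897/Q(-4, (h(-4) + G)/(4 + 4)) = -897/(-29) = -897*(-1/29) = 897/29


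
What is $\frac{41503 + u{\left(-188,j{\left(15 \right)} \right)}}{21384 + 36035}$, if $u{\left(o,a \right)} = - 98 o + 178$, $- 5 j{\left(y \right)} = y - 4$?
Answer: $\frac{60105}{57419} \approx 1.0468$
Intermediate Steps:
$j{\left(y \right)} = \frac{4}{5} - \frac{y}{5}$ ($j{\left(y \right)} = - \frac{y - 4}{5} = - \frac{-4 + y}{5} = \frac{4}{5} - \frac{y}{5}$)
$u{\left(o,a \right)} = 178 - 98 o$
$\frac{41503 + u{\left(-188,j{\left(15 \right)} \right)}}{21384 + 36035} = \frac{41503 + \left(178 - -18424\right)}{21384 + 36035} = \frac{41503 + \left(178 + 18424\right)}{57419} = \left(41503 + 18602\right) \frac{1}{57419} = 60105 \cdot \frac{1}{57419} = \frac{60105}{57419}$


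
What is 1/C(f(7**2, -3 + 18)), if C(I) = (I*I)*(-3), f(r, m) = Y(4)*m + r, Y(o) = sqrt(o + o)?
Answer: -4201/1083603 + 980*sqrt(2)/361201 ≈ -3.9878e-5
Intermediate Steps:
Y(o) = sqrt(2)*sqrt(o) (Y(o) = sqrt(2*o) = sqrt(2)*sqrt(o))
f(r, m) = r + 2*m*sqrt(2) (f(r, m) = (sqrt(2)*sqrt(4))*m + r = (sqrt(2)*2)*m + r = (2*sqrt(2))*m + r = 2*m*sqrt(2) + r = r + 2*m*sqrt(2))
C(I) = -3*I**2 (C(I) = I**2*(-3) = -3*I**2)
1/C(f(7**2, -3 + 18)) = 1/(-3*(7**2 + 2*(-3 + 18)*sqrt(2))**2) = 1/(-3*(49 + 2*15*sqrt(2))**2) = 1/(-3*(49 + 30*sqrt(2))**2) = -1/(3*(49 + 30*sqrt(2))**2)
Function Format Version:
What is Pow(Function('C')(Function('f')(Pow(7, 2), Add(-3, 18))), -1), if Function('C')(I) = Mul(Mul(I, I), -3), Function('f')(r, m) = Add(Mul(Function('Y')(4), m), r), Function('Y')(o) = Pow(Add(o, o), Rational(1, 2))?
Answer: Add(Rational(-4201, 1083603), Mul(Rational(980, 361201), Pow(2, Rational(1, 2)))) ≈ -3.9878e-5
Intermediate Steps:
Function('Y')(o) = Mul(Pow(2, Rational(1, 2)), Pow(o, Rational(1, 2))) (Function('Y')(o) = Pow(Mul(2, o), Rational(1, 2)) = Mul(Pow(2, Rational(1, 2)), Pow(o, Rational(1, 2))))
Function('f')(r, m) = Add(r, Mul(2, m, Pow(2, Rational(1, 2)))) (Function('f')(r, m) = Add(Mul(Mul(Pow(2, Rational(1, 2)), Pow(4, Rational(1, 2))), m), r) = Add(Mul(Mul(Pow(2, Rational(1, 2)), 2), m), r) = Add(Mul(Mul(2, Pow(2, Rational(1, 2))), m), r) = Add(Mul(2, m, Pow(2, Rational(1, 2))), r) = Add(r, Mul(2, m, Pow(2, Rational(1, 2)))))
Function('C')(I) = Mul(-3, Pow(I, 2)) (Function('C')(I) = Mul(Pow(I, 2), -3) = Mul(-3, Pow(I, 2)))
Pow(Function('C')(Function('f')(Pow(7, 2), Add(-3, 18))), -1) = Pow(Mul(-3, Pow(Add(Pow(7, 2), Mul(2, Add(-3, 18), Pow(2, Rational(1, 2)))), 2)), -1) = Pow(Mul(-3, Pow(Add(49, Mul(2, 15, Pow(2, Rational(1, 2)))), 2)), -1) = Pow(Mul(-3, Pow(Add(49, Mul(30, Pow(2, Rational(1, 2)))), 2)), -1) = Mul(Rational(-1, 3), Pow(Add(49, Mul(30, Pow(2, Rational(1, 2)))), -2))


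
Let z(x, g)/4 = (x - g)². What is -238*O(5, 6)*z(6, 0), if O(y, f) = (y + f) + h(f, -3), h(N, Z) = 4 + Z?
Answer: -411264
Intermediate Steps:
z(x, g) = 4*(x - g)²
O(y, f) = 1 + f + y (O(y, f) = (y + f) + (4 - 3) = (f + y) + 1 = 1 + f + y)
-238*O(5, 6)*z(6, 0) = -238*(1 + 6 + 5)*4*(0 - 1*6)² = -2856*4*(0 - 6)² = -2856*4*(-6)² = -2856*4*36 = -2856*144 = -238*1728 = -411264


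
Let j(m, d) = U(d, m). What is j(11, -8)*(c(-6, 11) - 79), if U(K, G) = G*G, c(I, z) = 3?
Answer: -9196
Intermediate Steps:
U(K, G) = G**2
j(m, d) = m**2
j(11, -8)*(c(-6, 11) - 79) = 11**2*(3 - 79) = 121*(-76) = -9196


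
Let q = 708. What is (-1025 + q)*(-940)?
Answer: 297980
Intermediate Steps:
(-1025 + q)*(-940) = (-1025 + 708)*(-940) = -317*(-940) = 297980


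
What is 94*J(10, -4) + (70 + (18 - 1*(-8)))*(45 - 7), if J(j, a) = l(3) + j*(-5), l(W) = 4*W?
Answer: 76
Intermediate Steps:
J(j, a) = 12 - 5*j (J(j, a) = 4*3 + j*(-5) = 12 - 5*j)
94*J(10, -4) + (70 + (18 - 1*(-8)))*(45 - 7) = 94*(12 - 5*10) + (70 + (18 - 1*(-8)))*(45 - 7) = 94*(12 - 50) + (70 + (18 + 8))*38 = 94*(-38) + (70 + 26)*38 = -3572 + 96*38 = -3572 + 3648 = 76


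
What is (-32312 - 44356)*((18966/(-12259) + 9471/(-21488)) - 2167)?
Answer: 10951215007436787/65855348 ≈ 1.6629e+8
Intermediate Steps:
(-32312 - 44356)*((18966/(-12259) + 9471/(-21488)) - 2167) = -76668*((18966*(-1/12259) + 9471*(-1/21488)) - 2167) = -76668*((-18966/12259 - 9471/21488) - 2167) = -76668*(-523646397/263421392 - 2167) = -76668*(-571357802861/263421392) = 10951215007436787/65855348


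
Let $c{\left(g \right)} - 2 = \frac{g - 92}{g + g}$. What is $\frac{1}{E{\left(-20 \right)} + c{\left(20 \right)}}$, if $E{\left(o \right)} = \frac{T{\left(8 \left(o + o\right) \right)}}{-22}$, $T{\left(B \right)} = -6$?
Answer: $\frac{55}{26} \approx 2.1154$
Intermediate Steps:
$c{\left(g \right)} = 2 + \frac{-92 + g}{2 g}$ ($c{\left(g \right)} = 2 + \frac{g - 92}{g + g} = 2 + \frac{-92 + g}{2 g}$)
$E{\left(o \right)} = \frac{3}{11}$ ($E{\left(o \right)} = - \frac{6}{-22} = \left(-6\right) \left(- \frac{1}{22}\right) = \frac{3}{11}$)
$\frac{1}{E{\left(-20 \right)} + c{\left(20 \right)}} = \frac{1}{\frac{3}{11} + \left(\frac{5}{2} - \frac{46}{20}\right)} = \frac{1}{\frac{3}{11} + \left(\frac{5}{2} - \frac{23}{10}\right)} = \frac{1}{\frac{3}{11} + \frac{1}{5}} = \frac{1}{\frac{26}{55}} = \frac{55}{26}$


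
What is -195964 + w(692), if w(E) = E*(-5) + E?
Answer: -198732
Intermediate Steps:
w(E) = -4*E (w(E) = -5*E + E = -4*E)
-195964 + w(692) = -195964 - 4*692 = -195964 - 2768 = -198732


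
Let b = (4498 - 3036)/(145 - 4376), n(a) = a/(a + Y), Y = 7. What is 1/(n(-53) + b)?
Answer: 194626/156991 ≈ 1.2397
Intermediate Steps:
n(a) = a/(7 + a) (n(a) = a/(a + 7) = a/(7 + a))
b = -1462/4231 (b = 1462/(-4231) = 1462*(-1/4231) = -1462/4231 ≈ -0.34554)
1/(n(-53) + b) = 1/(-53/(7 - 53) - 1462/4231) = 1/(-53/(-46) - 1462/4231) = 1/(-53*(-1/46) - 1462/4231) = 1/(53/46 - 1462/4231) = 1/(156991/194626) = 194626/156991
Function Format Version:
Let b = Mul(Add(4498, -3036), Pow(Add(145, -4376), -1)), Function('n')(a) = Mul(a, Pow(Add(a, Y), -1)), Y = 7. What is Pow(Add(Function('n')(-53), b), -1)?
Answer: Rational(194626, 156991) ≈ 1.2397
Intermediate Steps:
Function('n')(a) = Mul(a, Pow(Add(7, a), -1)) (Function('n')(a) = Mul(a, Pow(Add(a, 7), -1)) = Mul(a, Pow(Add(7, a), -1)))
b = Rational(-1462, 4231) (b = Mul(1462, Pow(-4231, -1)) = Mul(1462, Rational(-1, 4231)) = Rational(-1462, 4231) ≈ -0.34554)
Pow(Add(Function('n')(-53), b), -1) = Pow(Add(Mul(-53, Pow(Add(7, -53), -1)), Rational(-1462, 4231)), -1) = Pow(Add(Mul(-53, Pow(-46, -1)), Rational(-1462, 4231)), -1) = Pow(Add(Mul(-53, Rational(-1, 46)), Rational(-1462, 4231)), -1) = Pow(Add(Rational(53, 46), Rational(-1462, 4231)), -1) = Pow(Rational(156991, 194626), -1) = Rational(194626, 156991)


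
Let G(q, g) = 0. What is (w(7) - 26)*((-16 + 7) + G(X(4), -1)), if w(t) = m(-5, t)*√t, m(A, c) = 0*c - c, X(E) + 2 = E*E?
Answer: 234 + 63*√7 ≈ 400.68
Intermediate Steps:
X(E) = -2 + E² (X(E) = -2 + E*E = -2 + E²)
m(A, c) = -c (m(A, c) = 0 - c = -c)
w(t) = -t^(3/2) (w(t) = (-t)*√t = -t^(3/2))
(w(7) - 26)*((-16 + 7) + G(X(4), -1)) = (-7^(3/2) - 26)*((-16 + 7) + 0) = (-7*√7 - 26)*(-9 + 0) = (-7*√7 - 26)*(-9) = (-26 - 7*√7)*(-9) = 234 + 63*√7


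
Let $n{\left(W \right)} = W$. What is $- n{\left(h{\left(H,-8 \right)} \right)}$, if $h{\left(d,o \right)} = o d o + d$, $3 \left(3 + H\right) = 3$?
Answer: $130$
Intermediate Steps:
$H = -2$ ($H = -3 + \frac{1}{3} \cdot 3 = -3 + 1 = -2$)
$h{\left(d,o \right)} = d + d o^{2}$ ($h{\left(d,o \right)} = d o o + d = d o^{2} + d = d + d o^{2}$)
$- n{\left(h{\left(H,-8 \right)} \right)} = - \left(-2\right) \left(1 + \left(-8\right)^{2}\right) = - \left(-2\right) \left(1 + 64\right) = - \left(-2\right) 65 = \left(-1\right) \left(-130\right) = 130$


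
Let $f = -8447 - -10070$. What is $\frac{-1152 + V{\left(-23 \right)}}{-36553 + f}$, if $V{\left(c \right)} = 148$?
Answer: $\frac{502}{17465} \approx 0.028743$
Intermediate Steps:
$f = 1623$ ($f = -8447 + 10070 = 1623$)
$\frac{-1152 + V{\left(-23 \right)}}{-36553 + f} = \frac{-1152 + 148}{-36553 + 1623} = - \frac{1004}{-34930} = \left(-1004\right) \left(- \frac{1}{34930}\right) = \frac{502}{17465}$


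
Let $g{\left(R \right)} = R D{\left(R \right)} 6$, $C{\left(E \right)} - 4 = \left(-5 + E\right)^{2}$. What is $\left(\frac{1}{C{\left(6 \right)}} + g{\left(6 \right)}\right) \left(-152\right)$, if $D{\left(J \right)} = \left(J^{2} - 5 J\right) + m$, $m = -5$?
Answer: $- \frac{27512}{5} \approx -5502.4$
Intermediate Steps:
$C{\left(E \right)} = 4 + \left(-5 + E\right)^{2}$
$D{\left(J \right)} = -5 + J^{2} - 5 J$ ($D{\left(J \right)} = \left(J^{2} - 5 J\right) - 5 = -5 + J^{2} - 5 J$)
$g{\left(R \right)} = 6 R \left(-5 + R^{2} - 5 R\right)$ ($g{\left(R \right)} = R \left(-5 + R^{2} - 5 R\right) 6 = 6 R \left(-5 + R^{2} - 5 R\right)$)
$\left(\frac{1}{C{\left(6 \right)}} + g{\left(6 \right)}\right) \left(-152\right) = \left(\frac{1}{4 + \left(-5 + 6\right)^{2}} + 6 \cdot 6 \left(-5 + 6^{2} - 30\right)\right) \left(-152\right) = \left(\frac{1}{4 + 1^{2}} + 6 \cdot 6 \left(-5 + 36 - 30\right)\right) \left(-152\right) = \left(\frac{1}{4 + 1} + 6 \cdot 6 \cdot 1\right) \left(-152\right) = \left(\frac{1}{5} + 36\right) \left(-152\right) = \frac{181}{5} \left(-152\right) = - \frac{27512}{5}$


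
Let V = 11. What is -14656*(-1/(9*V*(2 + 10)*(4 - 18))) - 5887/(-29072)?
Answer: -41020831/60440688 ≈ -0.67870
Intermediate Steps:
-14656*(-1/(9*V*(2 + 10)*(4 - 18))) - 5887/(-29072) = -14656*(-1/(99*(2 + 10)*(4 - 18))) - 5887/(-29072) = -14656/(-108*(-14)*11) - 5887*(-1/29072) = -14656/(-9*(-168)*11) + 5887/29072 = -14656/(1512*11) + 5887/29072 = -14656/16632 + 5887/29072 = -14656*1/16632 + 5887/29072 = -1832/2079 + 5887/29072 = -41020831/60440688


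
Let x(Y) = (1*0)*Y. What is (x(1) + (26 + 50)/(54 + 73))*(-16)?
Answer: -1216/127 ≈ -9.5748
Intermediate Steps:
x(Y) = 0 (x(Y) = 0*Y = 0)
(x(1) + (26 + 50)/(54 + 73))*(-16) = (0 + (26 + 50)/(54 + 73))*(-16) = (0 + 76/127)*(-16) = (76/127)*(-16) = -1216/127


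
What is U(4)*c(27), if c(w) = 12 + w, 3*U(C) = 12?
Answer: 156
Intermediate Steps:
U(C) = 4 (U(C) = (⅓)*12 = 4)
U(4)*c(27) = 4*(12 + 27) = 4*39 = 156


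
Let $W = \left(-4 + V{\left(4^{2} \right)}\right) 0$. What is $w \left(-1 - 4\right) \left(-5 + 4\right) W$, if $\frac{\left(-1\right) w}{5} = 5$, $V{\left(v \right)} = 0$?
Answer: $0$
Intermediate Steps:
$W = 0$ ($W = \left(-4 + 0\right) 0 = \left(-4\right) 0 = 0$)
$w = -25$ ($w = \left(-5\right) 5 = -25$)
$w \left(-1 - 4\right) \left(-5 + 4\right) W = - 25 \left(-1 - 4\right) \left(-5 + 4\right) 0 = - 25 \left(\left(-5\right) \left(-1\right)\right) 0 = \left(-25\right) 5 \cdot 0 = \left(-125\right) 0 = 0$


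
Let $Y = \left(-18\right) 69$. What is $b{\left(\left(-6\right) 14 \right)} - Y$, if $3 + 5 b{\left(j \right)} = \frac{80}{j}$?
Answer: $\frac{130327}{105} \approx 1241.2$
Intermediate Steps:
$b{\left(j \right)} = - \frac{3}{5} + \frac{16}{j}$ ($b{\left(j \right)} = - \frac{3}{5} + \frac{80 \frac{1}{j}}{5} = - \frac{3}{5} + \frac{16}{j}$)
$Y = -1242$
$b{\left(\left(-6\right) 14 \right)} - Y = \left(- \frac{3}{5} + \frac{16}{\left(-6\right) 14}\right) - -1242 = \left(- \frac{3}{5} + \frac{16}{-84}\right) + 1242 = \left(- \frac{3}{5} + 16 \left(- \frac{1}{84}\right)\right) + 1242 = \left(- \frac{3}{5} - \frac{4}{21}\right) + 1242 = - \frac{83}{105} + 1242 = \frac{130327}{105}$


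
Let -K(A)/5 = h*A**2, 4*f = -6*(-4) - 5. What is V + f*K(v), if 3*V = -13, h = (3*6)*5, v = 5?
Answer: -320651/6 ≈ -53442.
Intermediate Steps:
h = 90 (h = 18*5 = 90)
f = 19/4 (f = (-6*(-4) - 5)/4 = (24 - 5)/4 = (1/4)*19 = 19/4 ≈ 4.7500)
K(A) = -450*A**2
V = -13/3 (V = (1/3)*(-13) = -13/3 ≈ -4.3333)
V + f*K(v) = -13/3 + 19*(-450*5**2)/4 = -13/3 + 19*(-450*25)/4 = -13/3 + (19/4)*(-11250) = -13/3 - 106875/2 = -320651/6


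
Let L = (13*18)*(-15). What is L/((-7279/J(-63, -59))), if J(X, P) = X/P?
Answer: 221130/429461 ≈ 0.51490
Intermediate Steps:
L = -3510 (L = 234*(-15) = -3510)
L/((-7279/J(-63, -59))) = -3510/((-7279/((-63/(-59))))) = -3510/((-7279/((-63*(-1/59))))) = -3510/((-7279/63/59)) = -3510/((-7279*59/63)) = -3510/(-429461/63) = -3510*(-63/429461) = 221130/429461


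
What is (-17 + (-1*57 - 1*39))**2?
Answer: 12769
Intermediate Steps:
(-17 + (-1*57 - 1*39))**2 = (-17 + (-57 - 39))**2 = (-17 - 96)**2 = (-113)**2 = 12769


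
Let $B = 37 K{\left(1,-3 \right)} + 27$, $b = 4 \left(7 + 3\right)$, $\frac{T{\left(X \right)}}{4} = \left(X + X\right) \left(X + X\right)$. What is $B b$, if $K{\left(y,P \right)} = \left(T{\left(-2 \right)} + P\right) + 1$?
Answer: $92840$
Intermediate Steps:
$T{\left(X \right)} = 16 X^{2}$ ($T{\left(X \right)} = 4 \left(X + X\right) \left(X + X\right) = 4 \cdot 2 X 2 X = 4 \cdot 4 X^{2} = 16 X^{2}$)
$K{\left(y,P \right)} = 65 + P$ ($K{\left(y,P \right)} = \left(16 \left(-2\right)^{2} + P\right) + 1 = \left(16 \cdot 4 + P\right) + 1 = \left(64 + P\right) + 1 = 65 + P$)
$b = 40$ ($b = 4 \cdot 10 = 40$)
$B = 2321$ ($B = 37 \left(65 - 3\right) + 27 = 37 \cdot 62 + 27 = 2294 + 27 = 2321$)
$B b = 2321 \cdot 40 = 92840$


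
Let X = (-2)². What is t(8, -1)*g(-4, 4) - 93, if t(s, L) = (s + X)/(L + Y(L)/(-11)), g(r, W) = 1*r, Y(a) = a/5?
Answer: -397/9 ≈ -44.111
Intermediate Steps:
Y(a) = a/5 (Y(a) = a*(⅕) = a/5)
g(r, W) = r
X = 4
t(s, L) = 55*(4 + s)/(54*L) (t(s, L) = (s + 4)/(L + (L/5)/(-11)) = (4 + s)/(L + (L/5)*(-1/11)) = (4 + s)/(L - L/55) = (4 + s)/((54*L/55)) = (4 + s)*(55/(54*L)) = 55*(4 + s)/(54*L))
t(8, -1)*g(-4, 4) - 93 = ((55/54)*(4 + 8)/(-1))*(-4) - 93 = ((55/54)*(-1)*12)*(-4) - 93 = -110/9*(-4) - 93 = 440/9 - 93 = -397/9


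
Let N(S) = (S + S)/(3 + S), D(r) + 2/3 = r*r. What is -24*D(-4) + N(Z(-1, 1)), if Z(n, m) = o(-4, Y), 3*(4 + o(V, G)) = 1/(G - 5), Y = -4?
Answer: -5043/14 ≈ -360.21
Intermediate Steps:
o(V, G) = -4 + 1/(3*(-5 + G)) (o(V, G) = -4 + 1/(3*(G - 5)) = -4 + 1/(3*(-5 + G)))
Z(n, m) = -109/27 (Z(n, m) = (61 - 12*(-4))/(3*(-5 - 4)) = (⅓)*(61 + 48)/(-9) = (⅓)*(-⅑)*109 = -109/27)
D(r) = -⅔ + r² (D(r) = -⅔ + r*r = -⅔ + r²)
N(S) = 2*S/(3 + S) (N(S) = (2*S)/(3 + S) = 2*S/(3 + S))
-24*D(-4) + N(Z(-1, 1)) = -24*(-⅔ + (-4)²) + 2*(-109/27)/(3 - 109/27) = -24*(-⅔ + 16) + 2*(-109/27)/(-28/27) = -24*46/3 + 2*(-109/27)*(-27/28) = -368 + 109/14 = -5043/14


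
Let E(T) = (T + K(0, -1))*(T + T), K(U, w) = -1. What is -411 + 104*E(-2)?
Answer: 837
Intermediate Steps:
E(T) = 2*T*(-1 + T) (E(T) = (T - 1)*(T + T) = (-1 + T)*(2*T) = 2*T*(-1 + T))
-411 + 104*E(-2) = -411 + 104*(2*(-2)*(-1 - 2)) = -411 + 104*(2*(-2)*(-3)) = -411 + 104*12 = -411 + 1248 = 837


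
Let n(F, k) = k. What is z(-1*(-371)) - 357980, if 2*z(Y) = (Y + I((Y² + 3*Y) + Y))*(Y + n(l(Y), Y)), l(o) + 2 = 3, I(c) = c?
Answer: 51395036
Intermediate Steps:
l(o) = 1 (l(o) = -2 + 3 = 1)
z(Y) = Y*(Y² + 5*Y) (z(Y) = ((Y + ((Y² + 3*Y) + Y))*(Y + Y))/2 = ((Y + (Y² + 4*Y))*(2*Y))/2 = ((Y² + 5*Y)*(2*Y))/2 = (2*Y*(Y² + 5*Y))/2 = Y*(Y² + 5*Y))
z(-1*(-371)) - 357980 = (-1*(-371))²*(5 - 1*(-371)) - 357980 = 371²*(5 + 371) - 357980 = 137641*376 - 357980 = 51753016 - 357980 = 51395036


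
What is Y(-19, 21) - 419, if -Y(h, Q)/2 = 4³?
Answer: -547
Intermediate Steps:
Y(h, Q) = -128 (Y(h, Q) = -2*4³ = -2*64 = -128)
Y(-19, 21) - 419 = -128 - 419 = -547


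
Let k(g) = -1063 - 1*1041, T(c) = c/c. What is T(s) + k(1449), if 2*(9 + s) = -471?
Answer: -2103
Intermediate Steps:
s = -489/2 (s = -9 + (½)*(-471) = -9 - 471/2 = -489/2 ≈ -244.50)
T(c) = 1
k(g) = -2104 (k(g) = -1063 - 1041 = -2104)
T(s) + k(1449) = 1 - 2104 = -2103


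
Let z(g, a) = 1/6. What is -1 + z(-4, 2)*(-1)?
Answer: -7/6 ≈ -1.1667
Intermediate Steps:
z(g, a) = 1/6
-1 + z(-4, 2)*(-1) = -1 + (1/6)*(-1) = -1 - 1/6 = -7/6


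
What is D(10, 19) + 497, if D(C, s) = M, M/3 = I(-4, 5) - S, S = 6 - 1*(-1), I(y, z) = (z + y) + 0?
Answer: 479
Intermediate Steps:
I(y, z) = y + z (I(y, z) = (y + z) + 0 = y + z)
S = 7 (S = 6 + 1 = 7)
M = -18 (M = 3*((-4 + 5) - 1*7) = 3*(1 - 7) = 3*(-6) = -18)
D(C, s) = -18
D(10, 19) + 497 = -18 + 497 = 479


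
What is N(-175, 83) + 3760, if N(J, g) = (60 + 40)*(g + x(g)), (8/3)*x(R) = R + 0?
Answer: 30345/2 ≈ 15173.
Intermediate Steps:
x(R) = 3*R/8 (x(R) = 3*(R + 0)/8 = 3*R/8)
N(J, g) = 275*g/2 (N(J, g) = (60 + 40)*(g + 3*g/8) = 100*(11*g/8) = 275*g/2)
N(-175, 83) + 3760 = (275/2)*83 + 3760 = 22825/2 + 3760 = 30345/2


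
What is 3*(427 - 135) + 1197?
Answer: 2073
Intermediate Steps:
3*(427 - 135) + 1197 = 3*292 + 1197 = 876 + 1197 = 2073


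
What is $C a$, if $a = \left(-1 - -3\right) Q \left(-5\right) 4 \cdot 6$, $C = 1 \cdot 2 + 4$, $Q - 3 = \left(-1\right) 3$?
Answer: $0$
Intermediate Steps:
$Q = 0$ ($Q = 3 - 3 = 0$)
$C = 6$ ($C = 2 + 4 = 6$)
$a = 0$ ($a = \left(-1 - -3\right) 0 \left(-5\right) 4 \cdot 6 = \left(-1 + 3\right) 0 \cdot 4 \cdot 6 = 2 \cdot 0 \cdot 6 = 0 \cdot 6 = 0$)
$C a = 6 \cdot 0 = 0$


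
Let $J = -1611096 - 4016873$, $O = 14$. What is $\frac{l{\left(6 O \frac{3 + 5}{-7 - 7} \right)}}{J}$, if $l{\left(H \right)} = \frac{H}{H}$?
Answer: $- \frac{1}{5627969} \approx -1.7768 \cdot 10^{-7}$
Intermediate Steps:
$l{\left(H \right)} = 1$
$J = -5627969$ ($J = -1611096 - 4016873 = -5627969$)
$\frac{l{\left(6 O \frac{3 + 5}{-7 - 7} \right)}}{J} = 1 \frac{1}{-5627969} = 1 \left(- \frac{1}{5627969}\right) = - \frac{1}{5627969}$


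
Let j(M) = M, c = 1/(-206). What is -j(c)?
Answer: 1/206 ≈ 0.0048544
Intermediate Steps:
c = -1/206 ≈ -0.0048544
-j(c) = -1*(-1/206) = 1/206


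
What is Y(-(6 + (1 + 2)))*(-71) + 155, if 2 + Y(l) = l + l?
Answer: 1575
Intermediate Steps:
Y(l) = -2 + 2*l (Y(l) = -2 + (l + l) = -2 + 2*l)
Y(-(6 + (1 + 2)))*(-71) + 155 = (-2 + 2*(-(6 + (1 + 2))))*(-71) + 155 = (-2 + 2*(-(6 + 3)))*(-71) + 155 = (-2 + 2*(-1*9))*(-71) + 155 = (-2 + 2*(-9))*(-71) + 155 = (-2 - 18)*(-71) + 155 = -20*(-71) + 155 = 1420 + 155 = 1575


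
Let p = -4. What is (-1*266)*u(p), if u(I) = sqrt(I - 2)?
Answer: -266*I*sqrt(6) ≈ -651.56*I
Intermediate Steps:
u(I) = sqrt(-2 + I)
(-1*266)*u(p) = (-1*266)*sqrt(-2 - 4) = -266*I*sqrt(6)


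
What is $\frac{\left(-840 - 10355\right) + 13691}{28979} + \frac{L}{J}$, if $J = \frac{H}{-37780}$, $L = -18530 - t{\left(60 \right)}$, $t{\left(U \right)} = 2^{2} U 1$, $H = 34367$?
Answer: $\frac{20549981437432}{995921293} \approx 20634.0$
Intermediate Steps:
$t{\left(U \right)} = 4 U$ ($t{\left(U \right)} = 4 U 1 = 4 U$)
$L = -18770$ ($L = -18530 - 4 \cdot 60 = -18530 - 240 = -18770$)
$J = - \frac{34367}{37780}$ ($J = \frac{34367}{-37780} = 34367 \left(- \frac{1}{37780}\right) = - \frac{34367}{37780} \approx -0.90966$)
$\frac{\left(-840 - 10355\right) + 13691}{28979} + \frac{L}{J} = \frac{\left(-840 - 10355\right) + 13691}{28979} - \frac{18770}{- \frac{34367}{37780}} = \left(-11195 + 13691\right) \frac{1}{28979} - - \frac{709130600}{34367} = 2496 \cdot \frac{1}{28979} + \frac{709130600}{34367} = \frac{2496}{28979} + \frac{709130600}{34367} = \frac{20549981437432}{995921293}$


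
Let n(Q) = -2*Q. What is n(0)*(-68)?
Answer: 0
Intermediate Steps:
n(0)*(-68) = -2*0*(-68) = 0*(-68) = 0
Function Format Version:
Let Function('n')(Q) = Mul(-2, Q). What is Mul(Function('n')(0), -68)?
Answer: 0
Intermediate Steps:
Mul(Function('n')(0), -68) = Mul(Mul(-2, 0), -68) = Mul(0, -68) = 0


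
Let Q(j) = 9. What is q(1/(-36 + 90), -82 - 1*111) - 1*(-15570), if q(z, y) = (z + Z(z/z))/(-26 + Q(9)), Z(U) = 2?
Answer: 14293151/918 ≈ 15570.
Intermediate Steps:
q(z, y) = -2/17 - z/17 (q(z, y) = (z + 2)/(-26 + 9) = (2 + z)/(-17) = (2 + z)*(-1/17) = -2/17 - z/17)
q(1/(-36 + 90), -82 - 1*111) - 1*(-15570) = (-2/17 - 1/(17*(-36 + 90))) - 1*(-15570) = (-2/17 - 1/17/54) + 15570 = (-2/17 - 1/17*1/54) + 15570 = (-2/17 - 1/918) + 15570 = -109/918 + 15570 = 14293151/918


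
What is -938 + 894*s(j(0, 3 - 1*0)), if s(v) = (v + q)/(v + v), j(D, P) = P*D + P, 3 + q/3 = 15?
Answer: 4873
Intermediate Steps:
q = 36 (q = -9 + 3*15 = -9 + 45 = 36)
j(D, P) = P + D*P (j(D, P) = D*P + P = P + D*P)
s(v) = (36 + v)/(2*v) (s(v) = (v + 36)/(v + v) = (36 + v)/((2*v)) = (36 + v)*(1/(2*v)) = (36 + v)/(2*v))
-938 + 894*s(j(0, 3 - 1*0)) = -938 + 894*((36 + (3 - 1*0)*(1 + 0))/(2*(((3 - 1*0)*(1 + 0))))) = -938 + 894*((36 + (3 + 0)*1)/(2*(((3 + 0)*1)))) = -938 + 894*((36 + 3*1)/(2*((3*1)))) = -938 + 894*((1/2)*(36 + 3)/3) = -938 + 894*((1/2)*(1/3)*39) = -938 + 894*(13/2) = -938 + 5811 = 4873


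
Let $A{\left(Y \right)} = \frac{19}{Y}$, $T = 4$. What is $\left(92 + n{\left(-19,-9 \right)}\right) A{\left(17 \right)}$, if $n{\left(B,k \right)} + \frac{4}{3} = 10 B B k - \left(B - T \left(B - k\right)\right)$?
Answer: $- \frac{1847959}{51} \approx -36235.0$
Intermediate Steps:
$n{\left(B,k \right)} = - \frac{4}{3} - 4 k + 3 B + 10 k B^{2}$ ($n{\left(B,k \right)} = - \frac{4}{3} - \left(B - 4 \left(B - k\right) - 10 B B k\right) = - \frac{4}{3} + \left(10 B^{2} k + \left(\left(- 4 k + 4 B\right) - B\right)\right) = - \frac{4}{3} + \left(10 k B^{2} + \left(- 4 k + 3 B\right)\right) = - \frac{4}{3} + \left(- 4 k + 3 B + 10 k B^{2}\right) = - \frac{4}{3} - 4 k + 3 B + 10 k B^{2}$)
$\left(92 + n{\left(-19,-9 \right)}\right) A{\left(17 \right)} = \left(92 + \left(- \frac{4}{3} - -36 + 3 \left(-19\right) + 10 \left(-9\right) \left(-19\right)^{2}\right)\right) \frac{19}{17} = \left(92 + \left(- \frac{4}{3} + 36 - 57 + 10 \left(-9\right) 361\right)\right) 19 \cdot \frac{1}{17} = \left(92 - \frac{97537}{3}\right) \frac{19}{17} = \left(- \frac{97261}{3}\right) \frac{19}{17} = - \frac{1847959}{51}$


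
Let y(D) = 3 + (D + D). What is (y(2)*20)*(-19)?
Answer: -2660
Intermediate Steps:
y(D) = 3 + 2*D
(y(2)*20)*(-19) = ((3 + 2*2)*20)*(-19) = ((3 + 4)*20)*(-19) = (7*20)*(-19) = 140*(-19) = -2660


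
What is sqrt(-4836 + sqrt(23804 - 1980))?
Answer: 2*sqrt(-1209 + 2*sqrt(341)) ≈ 68.471*I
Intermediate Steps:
sqrt(-4836 + sqrt(23804 - 1980)) = sqrt(-4836 + sqrt(21824)) = sqrt(-4836 + 8*sqrt(341))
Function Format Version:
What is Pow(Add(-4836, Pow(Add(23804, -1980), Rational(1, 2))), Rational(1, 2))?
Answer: Mul(2, Pow(Add(-1209, Mul(2, Pow(341, Rational(1, 2)))), Rational(1, 2))) ≈ Mul(68.471, I)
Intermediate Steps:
Pow(Add(-4836, Pow(Add(23804, -1980), Rational(1, 2))), Rational(1, 2)) = Pow(Add(-4836, Pow(21824, Rational(1, 2))), Rational(1, 2)) = Pow(Add(-4836, Mul(8, Pow(341, Rational(1, 2)))), Rational(1, 2))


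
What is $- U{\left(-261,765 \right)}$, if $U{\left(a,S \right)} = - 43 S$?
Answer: $32895$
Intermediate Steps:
$- U{\left(-261,765 \right)} = - \left(-43\right) 765 = \left(-1\right) \left(-32895\right) = 32895$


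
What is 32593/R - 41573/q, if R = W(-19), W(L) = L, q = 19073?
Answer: -622436176/362387 ≈ -1717.6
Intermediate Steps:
R = -19
32593/R - 41573/q = 32593/(-19) - 41573/19073 = 32593*(-1/19) - 41573*1/19073 = -32593/19 - 41573/19073 = -622436176/362387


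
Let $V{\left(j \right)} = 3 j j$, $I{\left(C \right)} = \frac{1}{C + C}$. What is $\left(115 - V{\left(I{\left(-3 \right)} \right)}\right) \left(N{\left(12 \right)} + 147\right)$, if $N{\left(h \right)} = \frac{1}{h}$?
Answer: $\frac{2433935}{144} \approx 16902.0$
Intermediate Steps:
$I{\left(C \right)} = \frac{1}{2 C}$
$V{\left(j \right)} = 3 j^{2}$
$\left(115 - V{\left(I{\left(-3 \right)} \right)}\right) \left(N{\left(12 \right)} + 147\right) = \left(115 - 3 \left(\frac{1}{2 \left(-3\right)}\right)^{2}\right) \left(\frac{1}{12} + 147\right) = \left(115 - 3 \left(\frac{1}{2} \left(- \frac{1}{3}\right)\right)^{2}\right) \left(\frac{1}{12} + 147\right) = \left(115 - 3 \left(- \frac{1}{6}\right)^{2}\right) \frac{1765}{12} = \left(115 - 3 \cdot \frac{1}{36}\right) \frac{1765}{12} = \left(115 - \frac{1}{12}\right) \frac{1765}{12} = \frac{1379}{12} \cdot \frac{1765}{12} = \frac{2433935}{144}$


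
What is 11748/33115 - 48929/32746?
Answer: -1235583827/1084383790 ≈ -1.1394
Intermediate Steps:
11748/33115 - 48929/32746 = -1235583827/1084383790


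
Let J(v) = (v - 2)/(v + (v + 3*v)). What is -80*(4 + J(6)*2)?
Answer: -1024/3 ≈ -341.33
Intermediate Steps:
J(v) = (-2 + v)/(5*v) (J(v) = (-2 + v)/(v + 4*v) = (-2 + v)/((5*v)) = (-2 + v)*(1/(5*v)) = (-2 + v)/(5*v))
-80*(4 + J(6)*2) = -80*(4 + ((⅕)*(-2 + 6)/6)*2) = -80*(4 + ((⅕)*(⅙)*4)*2) = -80*(4 + (2/15)*2) = -80*(4 + 4/15) = -80*64/15 = -1024/3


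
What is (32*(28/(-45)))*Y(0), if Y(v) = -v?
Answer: 0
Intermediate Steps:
(32*(28/(-45)))*Y(0) = (32*(28/(-45)))*(-1*0) = (32*(28*(-1/45)))*0 = (32*(-28/45))*0 = -896/45*0 = 0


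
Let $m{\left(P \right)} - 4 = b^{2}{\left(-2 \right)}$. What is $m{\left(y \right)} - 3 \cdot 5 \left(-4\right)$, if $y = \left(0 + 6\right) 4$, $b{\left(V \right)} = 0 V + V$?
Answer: $68$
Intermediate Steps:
$b{\left(V \right)} = V$ ($b{\left(V \right)} = 0 + V = V$)
$y = 24$ ($y = 6 \cdot 4 = 24$)
$m{\left(P \right)} = 8$ ($m{\left(P \right)} = 4 + \left(-2\right)^{2} = 4 + 4 = 8$)
$m{\left(y \right)} - 3 \cdot 5 \left(-4\right) = 8 - 3 \cdot 5 \left(-4\right) = 8 - 15 \left(-4\right) = 8 - -60 = 8 + 60 = 68$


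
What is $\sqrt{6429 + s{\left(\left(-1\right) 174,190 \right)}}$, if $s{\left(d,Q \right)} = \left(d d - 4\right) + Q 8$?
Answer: $\sqrt{38221} \approx 195.5$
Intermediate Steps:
$s{\left(d,Q \right)} = -4 + d^{2} + 8 Q$ ($s{\left(d,Q \right)} = \left(d^{2} - 4\right) + 8 Q = \left(-4 + d^{2}\right) + 8 Q = -4 + d^{2} + 8 Q$)
$\sqrt{6429 + s{\left(\left(-1\right) 174,190 \right)}} = \sqrt{6429 + \left(-4 + \left(\left(-1\right) 174\right)^{2} + 8 \cdot 190\right)} = \sqrt{6429 + \left(-4 + \left(-174\right)^{2} + 1520\right)} = \sqrt{6429 + \left(-4 + 30276 + 1520\right)} = \sqrt{6429 + 31792} = \sqrt{38221}$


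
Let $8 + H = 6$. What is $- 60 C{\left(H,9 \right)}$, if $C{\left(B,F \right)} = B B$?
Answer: $-240$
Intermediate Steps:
$H = -2$ ($H = -8 + 6 = -2$)
$C{\left(B,F \right)} = B^{2}$
$- 60 C{\left(H,9 \right)} = - 60 \left(-2\right)^{2} = \left(-60\right) 4 = -240$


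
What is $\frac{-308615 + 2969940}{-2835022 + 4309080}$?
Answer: $\frac{2661325}{1474058} \approx 1.8054$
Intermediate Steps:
$\frac{-308615 + 2969940}{-2835022 + 4309080} = \frac{2661325}{1474058}$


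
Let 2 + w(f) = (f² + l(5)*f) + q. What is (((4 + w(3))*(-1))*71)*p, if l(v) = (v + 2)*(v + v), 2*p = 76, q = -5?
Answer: -582768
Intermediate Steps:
p = 38 (p = (½)*76 = 38)
l(v) = 2*v*(2 + v) (l(v) = (2 + v)*(2*v) = 2*v*(2 + v))
w(f) = -7 + f² + 70*f (w(f) = -2 + ((f² + (2*5*(2 + 5))*f) - 5) = -2 + ((f² + (2*5*7)*f) - 5) = -2 + ((f² + 70*f) - 5) = -2 + (-5 + f² + 70*f) = -7 + f² + 70*f)
(((4 + w(3))*(-1))*71)*p = (((4 + (-7 + 3² + 70*3))*(-1))*71)*38 = (((4 + (-7 + 9 + 210))*(-1))*71)*38 = (((4 + 212)*(-1))*71)*38 = ((216*(-1))*71)*38 = -216*71*38 = -15336*38 = -582768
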